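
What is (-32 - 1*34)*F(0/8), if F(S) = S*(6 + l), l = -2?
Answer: 0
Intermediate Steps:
F(S) = 4*S (F(S) = S*(6 - 2) = S*4 = 4*S)
(-32 - 1*34)*F(0/8) = (-32 - 1*34)*(4*(0/8)) = (-32 - 34)*(4*(0*(⅛))) = -264*0 = -66*0 = 0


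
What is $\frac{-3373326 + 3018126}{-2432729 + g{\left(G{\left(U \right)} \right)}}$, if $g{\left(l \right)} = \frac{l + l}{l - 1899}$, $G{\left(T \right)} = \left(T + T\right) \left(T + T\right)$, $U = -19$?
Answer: $\frac{53872000}{368964861} \approx 0.14601$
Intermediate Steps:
$G{\left(T \right)} = 4 T^{2}$ ($G{\left(T \right)} = 2 T 2 T = 4 T^{2}$)
$g{\left(l \right)} = \frac{2 l}{-1899 + l}$
$\frac{-3373326 + 3018126}{-2432729 + g{\left(G{\left(U \right)} \right)}} = \frac{-3373326 + 3018126}{-2432729 + \frac{2 \cdot 4 \left(-19\right)^{2}}{-1899 + 4 \left(-19\right)^{2}}} = - \frac{355200}{-2432729 + \frac{2 \cdot 4 \cdot 361}{-1899 + 4 \cdot 361}} = - \frac{355200}{-2432729 + 2 \cdot 1444 \frac{1}{-1899 + 1444}} = - \frac{355200}{-2432729 + 2 \cdot 1444 \frac{1}{-455}} = - \frac{355200}{-2432729 + 2 \cdot 1444 \left(- \frac{1}{455}\right)} = - \frac{355200}{-2432729 - \frac{2888}{455}} = - \frac{355200}{- \frac{1106894583}{455}} = \left(-355200\right) \left(- \frac{455}{1106894583}\right) = \frac{53872000}{368964861}$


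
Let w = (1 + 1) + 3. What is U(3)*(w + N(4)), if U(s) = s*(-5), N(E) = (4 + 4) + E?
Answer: -255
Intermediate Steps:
N(E) = 8 + E
U(s) = -5*s
w = 5 (w = 2 + 3 = 5)
U(3)*(w + N(4)) = (-5*3)*(5 + (8 + 4)) = -15*(5 + 12) = -15*17 = -255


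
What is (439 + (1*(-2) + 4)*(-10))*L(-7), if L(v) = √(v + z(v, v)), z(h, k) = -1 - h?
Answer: 419*I ≈ 419.0*I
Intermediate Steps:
L(v) = I (L(v) = √(v + (-1 - v)) = √(-1) = I)
(439 + (1*(-2) + 4)*(-10))*L(-7) = (439 + (1*(-2) + 4)*(-10))*I = (439 + (-2 + 4)*(-10))*I = (439 + 2*(-10))*I = (439 - 20)*I = 419*I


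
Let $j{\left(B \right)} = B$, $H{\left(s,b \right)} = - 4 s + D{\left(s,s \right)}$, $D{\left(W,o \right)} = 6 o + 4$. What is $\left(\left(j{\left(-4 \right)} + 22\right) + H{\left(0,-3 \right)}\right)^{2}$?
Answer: $484$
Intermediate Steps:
$D{\left(W,o \right)} = 4 + 6 o$
$H{\left(s,b \right)} = 4 + 2 s$ ($H{\left(s,b \right)} = - 4 s + \left(4 + 6 s\right) = 4 + 2 s$)
$\left(\left(j{\left(-4 \right)} + 22\right) + H{\left(0,-3 \right)}\right)^{2} = \left(\left(-4 + 22\right) + \left(4 + 2 \cdot 0\right)\right)^{2} = \left(18 + \left(4 + 0\right)\right)^{2} = \left(18 + 4\right)^{2} = 22^{2} = 484$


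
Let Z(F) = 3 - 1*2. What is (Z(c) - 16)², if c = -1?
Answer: 225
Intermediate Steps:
Z(F) = 1 (Z(F) = 3 - 2 = 1)
(Z(c) - 16)² = (1 - 16)² = (-15)² = 225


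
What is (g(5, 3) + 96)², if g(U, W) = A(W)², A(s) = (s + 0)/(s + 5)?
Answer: 37859409/4096 ≈ 9243.0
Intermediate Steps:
A(s) = s/(5 + s)
g(U, W) = W²/(5 + W)² (g(U, W) = (W/(5 + W))² = W²/(5 + W)²)
(g(5, 3) + 96)² = (3²/(5 + 3)² + 96)² = (9/8² + 96)² = (9*(1/64) + 96)² = (9/64 + 96)² = (6153/64)² = 37859409/4096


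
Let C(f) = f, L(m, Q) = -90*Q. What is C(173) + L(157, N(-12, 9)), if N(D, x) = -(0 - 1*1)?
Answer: 83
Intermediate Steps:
N(D, x) = 1 (N(D, x) = -(0 - 1) = -1*(-1) = 1)
C(173) + L(157, N(-12, 9)) = 173 - 90*1 = 173 - 90 = 83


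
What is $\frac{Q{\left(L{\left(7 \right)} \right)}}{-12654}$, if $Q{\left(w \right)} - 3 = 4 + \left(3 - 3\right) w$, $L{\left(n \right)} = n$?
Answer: $- \frac{7}{12654} \approx -0.00055319$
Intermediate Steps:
$Q{\left(w \right)} = 7$ ($Q{\left(w \right)} = 3 + \left(4 + \left(3 - 3\right) w\right) = 3 + \left(4 + 0 w\right) = 3 + \left(4 + 0\right) = 3 + 4 = 7$)
$\frac{Q{\left(L{\left(7 \right)} \right)}}{-12654} = \frac{7}{-12654} = 7 \left(- \frac{1}{12654}\right) = - \frac{7}{12654}$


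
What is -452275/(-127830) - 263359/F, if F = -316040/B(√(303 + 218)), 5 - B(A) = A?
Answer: 6225257917/807987864 - 263359*√521/316040 ≈ -11.316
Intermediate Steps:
B(A) = 5 - A
F = -316040/(5 - √521) (F = -316040/(5 - √(303 + 218)) = -316040/(5 - √521) ≈ 17730.)
-452275/(-127830) - 263359/F = -452275/(-127830) - 263359/(197525/62 + 39505*√521/62) = -452275*(-1/127830) - 263359/(197525/62 + 39505*√521/62) = 90455/25566 - 263359/(197525/62 + 39505*√521/62)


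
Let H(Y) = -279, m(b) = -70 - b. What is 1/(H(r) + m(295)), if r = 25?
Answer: -1/644 ≈ -0.0015528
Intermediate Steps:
1/(H(r) + m(295)) = 1/(-279 + (-70 - 1*295)) = 1/(-279 + (-70 - 295)) = 1/(-279 - 365) = 1/(-644) = -1/644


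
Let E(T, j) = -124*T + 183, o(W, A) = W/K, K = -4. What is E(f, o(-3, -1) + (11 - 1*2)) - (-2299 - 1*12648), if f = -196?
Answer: 39434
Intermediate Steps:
o(W, A) = -W/4 (o(W, A) = W/(-4) = W*(-¼) = -W/4)
E(T, j) = 183 - 124*T
E(f, o(-3, -1) + (11 - 1*2)) - (-2299 - 1*12648) = (183 - 124*(-196)) - (-2299 - 1*12648) = (183 + 24304) - (-2299 - 12648) = 24487 - 1*(-14947) = 24487 + 14947 = 39434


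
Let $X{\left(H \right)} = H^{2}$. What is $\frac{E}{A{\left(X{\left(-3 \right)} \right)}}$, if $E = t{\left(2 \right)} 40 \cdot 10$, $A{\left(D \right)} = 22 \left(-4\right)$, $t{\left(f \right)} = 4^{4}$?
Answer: $- \frac{12800}{11} \approx -1163.6$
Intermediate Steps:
$t{\left(f \right)} = 256$
$A{\left(D \right)} = -88$
$E = 102400$ ($E = 256 \cdot 40 \cdot 10 = 10240 \cdot 10 = 102400$)
$\frac{E}{A{\left(X{\left(-3 \right)} \right)}} = \frac{102400}{-88} = 102400 \left(- \frac{1}{88}\right) = - \frac{12800}{11}$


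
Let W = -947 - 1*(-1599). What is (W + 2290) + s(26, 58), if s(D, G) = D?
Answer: 2968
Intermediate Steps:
W = 652 (W = -947 + 1599 = 652)
(W + 2290) + s(26, 58) = (652 + 2290) + 26 = 2942 + 26 = 2968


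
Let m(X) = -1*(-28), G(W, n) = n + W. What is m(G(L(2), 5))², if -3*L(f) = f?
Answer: 784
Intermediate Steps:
L(f) = -f/3
G(W, n) = W + n
m(X) = 28
m(G(L(2), 5))² = 28² = 784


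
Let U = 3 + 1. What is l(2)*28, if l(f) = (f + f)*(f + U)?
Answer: 672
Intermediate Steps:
U = 4
l(f) = 2*f*(4 + f) (l(f) = (f + f)*(f + 4) = (2*f)*(4 + f) = 2*f*(4 + f))
l(2)*28 = (2*2*(4 + 2))*28 = (2*2*6)*28 = 24*28 = 672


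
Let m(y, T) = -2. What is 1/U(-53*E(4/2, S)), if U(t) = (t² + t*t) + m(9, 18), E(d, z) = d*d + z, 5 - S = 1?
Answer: 1/359550 ≈ 2.7813e-6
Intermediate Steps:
S = 4 (S = 5 - 1*1 = 5 - 1 = 4)
E(d, z) = z + d² (E(d, z) = d² + z = z + d²)
U(t) = -2 + 2*t² (U(t) = (t² + t*t) - 2 = (t² + t²) - 2 = 2*t² - 2 = -2 + 2*t²)
1/U(-53*E(4/2, S)) = 1/(-2 + 2*(-53*(4 + (4/2)²))²) = 1/(-2 + 2*(-53*(4 + (4*(½))²))²) = 1/(-2 + 2*(-53*(4 + 2²))²) = 1/(-2 + 2*(-53*(4 + 4))²) = 1/(-2 + 2*(-53*8)²) = 1/(-2 + 2*(-424)²) = 1/(-2 + 2*179776) = 1/(-2 + 359552) = 1/359550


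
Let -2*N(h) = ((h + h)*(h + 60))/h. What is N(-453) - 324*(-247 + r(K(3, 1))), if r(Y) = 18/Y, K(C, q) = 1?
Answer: 74589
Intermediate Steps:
N(h) = -60 - h (N(h) = -(h + h)*(h + 60)/(2*h) = -(2*h)*(60 + h)/(2*h) = -2*h*(60 + h)/(2*h) = -(120 + 2*h)/2 = -60 - h)
N(-453) - 324*(-247 + r(K(3, 1))) = (-60 - 1*(-453)) - 324*(-247 + 18/1) = (-60 + 453) - 324*(-247 + 18*1) = 393 - 324*(-247 + 18) = 393 - 324*(-229) = 393 - 1*(-74196) = 393 + 74196 = 74589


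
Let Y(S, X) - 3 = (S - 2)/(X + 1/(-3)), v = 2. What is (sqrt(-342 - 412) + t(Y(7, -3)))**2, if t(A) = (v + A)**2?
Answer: -9663/16 + 49*I*sqrt(754)/2 ≈ -603.94 + 672.75*I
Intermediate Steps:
Y(S, X) = 3 + (-2 + S)/(-1/3 + X) (Y(S, X) = 3 + (S - 2)/(X + 1/(-3)) = 3 + (-2 + S)/(X + 1*(-1/3)) = 3 + (-2 + S)/(X - 1/3) = 3 + (-2 + S)/(-1/3 + X))
t(A) = (2 + A)**2
(sqrt(-342 - 412) + t(Y(7, -3)))**2 = (sqrt(-342 - 412) + (2 + 3*(-3 + 7 + 3*(-3))/(-1 + 3*(-3)))**2)**2 = (sqrt(-754) + (2 + 3*(-3 + 7 - 9)/(-1 - 9))**2)**2 = (I*sqrt(754) + (2 + 3*(-5)/(-10))**2)**2 = (I*sqrt(754) + (2 + 3*(-1/10)*(-5))**2)**2 = (I*sqrt(754) + (2 + 3/2)**2)**2 = (I*sqrt(754) + (7/2)**2)**2 = (I*sqrt(754) + 49/4)**2 = (49/4 + I*sqrt(754))**2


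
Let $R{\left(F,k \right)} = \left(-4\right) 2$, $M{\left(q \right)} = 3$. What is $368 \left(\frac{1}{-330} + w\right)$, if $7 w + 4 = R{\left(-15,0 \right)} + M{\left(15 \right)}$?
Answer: $- \frac{547768}{1155} \approx -474.26$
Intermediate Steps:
$R{\left(F,k \right)} = -8$
$w = - \frac{9}{7}$ ($w = - \frac{4}{7} + \frac{-8 + 3}{7} = - \frac{4}{7} + \frac{1}{7} \left(-5\right) = - \frac{4}{7} - \frac{5}{7} = - \frac{9}{7} \approx -1.2857$)
$368 \left(\frac{1}{-330} + w\right) = 368 \left(\frac{1}{-330} - \frac{9}{7}\right) = 368 \left(- \frac{1}{330} - \frac{9}{7}\right) = 368 \left(- \frac{2977}{2310}\right) = - \frac{547768}{1155}$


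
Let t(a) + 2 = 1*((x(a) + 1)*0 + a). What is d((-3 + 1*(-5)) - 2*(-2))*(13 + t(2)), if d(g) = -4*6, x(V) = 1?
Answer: -312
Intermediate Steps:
d(g) = -24
t(a) = -2 + a (t(a) = -2 + 1*((1 + 1)*0 + a) = -2 + 1*(2*0 + a) = -2 + 1*(0 + a) = -2 + 1*a = -2 + a)
d((-3 + 1*(-5)) - 2*(-2))*(13 + t(2)) = -24*(13 + (-2 + 2)) = -24*(13 + 0) = -24*13 = -312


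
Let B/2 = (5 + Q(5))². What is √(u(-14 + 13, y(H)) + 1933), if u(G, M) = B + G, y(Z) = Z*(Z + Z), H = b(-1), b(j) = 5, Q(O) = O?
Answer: 2*√533 ≈ 46.174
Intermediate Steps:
H = 5
y(Z) = 2*Z² (y(Z) = Z*(2*Z) = 2*Z²)
B = 200 (B = 2*(5 + 5)² = 2*10² = 2*100 = 200)
u(G, M) = 200 + G
√(u(-14 + 13, y(H)) + 1933) = √((200 + (-14 + 13)) + 1933) = √((200 - 1) + 1933) = √(199 + 1933) = √2132 = 2*√533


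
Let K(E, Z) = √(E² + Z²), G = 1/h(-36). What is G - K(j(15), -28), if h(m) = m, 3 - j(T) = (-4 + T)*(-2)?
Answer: -1/36 - √1409 ≈ -37.564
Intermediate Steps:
j(T) = -5 + 2*T (j(T) = 3 - (-4 + T)*(-2) = 3 - (8 - 2*T) = 3 + (-8 + 2*T) = -5 + 2*T)
G = -1/36 (G = 1/(-36) = -1/36 ≈ -0.027778)
G - K(j(15), -28) = -1/36 - √((-5 + 2*15)² + (-28)²) = -1/36 - √((-5 + 30)² + 784) = -1/36 - √(25² + 784) = -1/36 - √(625 + 784) = -1/36 - √1409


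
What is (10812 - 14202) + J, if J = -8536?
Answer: -11926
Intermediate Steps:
(10812 - 14202) + J = (10812 - 14202) - 8536 = -3390 - 8536 = -11926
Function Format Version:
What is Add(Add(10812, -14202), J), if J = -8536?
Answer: -11926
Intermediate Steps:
Add(Add(10812, -14202), J) = Add(Add(10812, -14202), -8536) = Add(-3390, -8536) = -11926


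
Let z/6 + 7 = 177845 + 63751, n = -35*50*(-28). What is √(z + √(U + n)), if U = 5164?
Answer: √(1449534 + 2*√13541) ≈ 1204.1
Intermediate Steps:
n = 49000 (n = -1750*(-28) = 49000)
z = 1449534 (z = -42 + 6*(177845 + 63751) = -42 + 6*241596 = -42 + 1449576 = 1449534)
√(z + √(U + n)) = √(1449534 + √(5164 + 49000)) = √(1449534 + √54164) = √(1449534 + 2*√13541)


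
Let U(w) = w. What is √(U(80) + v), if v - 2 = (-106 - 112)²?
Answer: √47606 ≈ 218.19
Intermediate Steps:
v = 47526 (v = 2 + (-106 - 112)² = 2 + (-218)² = 2 + 47524 = 47526)
√(U(80) + v) = √(80 + 47526) = √47606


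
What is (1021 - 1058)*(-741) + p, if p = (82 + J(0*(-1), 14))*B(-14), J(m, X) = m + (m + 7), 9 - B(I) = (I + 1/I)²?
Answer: 2076727/196 ≈ 10596.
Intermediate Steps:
B(I) = 9 - (I + 1/I)²
J(m, X) = 7 + 2*m (J(m, X) = m + (7 + m) = 7 + 2*m)
p = -3297005/196 (p = (82 + (7 + 2*(0*(-1))))*(7 - 1/(-14)² - 1*(-14)²) = (82 + (7 + 2*0))*(7 - 1*1/196 - 1*196) = (82 + (7 + 0))*(7 - 1/196 - 196) = (82 + 7)*(-37045/196) = 89*(-37045/196) = -3297005/196 ≈ -16821.)
(1021 - 1058)*(-741) + p = (1021 - 1058)*(-741) - 3297005/196 = -37*(-741) - 3297005/196 = 27417 - 3297005/196 = 2076727/196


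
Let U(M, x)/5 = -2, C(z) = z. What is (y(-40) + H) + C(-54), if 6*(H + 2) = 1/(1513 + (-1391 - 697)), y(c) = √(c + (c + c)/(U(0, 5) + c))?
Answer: -193201/3450 + 8*I*√15/5 ≈ -56.0 + 6.1968*I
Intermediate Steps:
U(M, x) = -10 (U(M, x) = 5*(-2) = -10)
y(c) = √(c + 2*c/(-10 + c)) (y(c) = √(c + (c + c)/(-10 + c)) = √(c + (2*c)/(-10 + c)) = √(c + 2*c/(-10 + c)))
H = -6901/3450 (H = -2 + 1/(6*(1513 + (-1391 - 697))) = -2 + 1/(6*(1513 - 2088)) = -2 + (⅙)/(-575) = -2 + (⅙)*(-1/575) = -2 - 1/3450 = -6901/3450 ≈ -2.0003)
(y(-40) + H) + C(-54) = (√(-40*(-8 - 40)/(-10 - 40)) - 6901/3450) - 54 = (√(-40*(-48)/(-50)) - 6901/3450) - 54 = (√(-40*(-1/50)*(-48)) - 6901/3450) - 54 = (√(-192/5) - 6901/3450) - 54 = (8*I*√15/5 - 6901/3450) - 54 = (-6901/3450 + 8*I*√15/5) - 54 = -193201/3450 + 8*I*√15/5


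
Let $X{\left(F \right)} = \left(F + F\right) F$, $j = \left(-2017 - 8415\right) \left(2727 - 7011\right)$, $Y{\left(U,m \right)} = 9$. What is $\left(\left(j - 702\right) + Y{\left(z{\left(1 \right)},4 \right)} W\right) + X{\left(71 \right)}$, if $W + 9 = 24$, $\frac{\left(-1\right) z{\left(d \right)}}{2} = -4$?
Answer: $44700203$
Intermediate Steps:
$z{\left(d \right)} = 8$ ($z{\left(d \right)} = \left(-2\right) \left(-4\right) = 8$)
$j = 44690688$ ($j = \left(-10432\right) \left(-4284\right) = 44690688$)
$W = 15$ ($W = -9 + 24 = 15$)
$X{\left(F \right)} = 2 F^{2}$ ($X{\left(F \right)} = 2 F F = 2 F^{2}$)
$\left(\left(j - 702\right) + Y{\left(z{\left(1 \right)},4 \right)} W\right) + X{\left(71 \right)} = \left(\left(44690688 - 702\right) + 9 \cdot 15\right) + 2 \cdot 71^{2} = \left(44689986 + 135\right) + 2 \cdot 5041 = 44690121 + 10082 = 44700203$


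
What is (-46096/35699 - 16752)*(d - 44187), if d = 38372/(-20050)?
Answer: 264943883005007584/357882475 ≈ 7.4031e+8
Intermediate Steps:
d = -19186/10025 (d = 38372*(-1/20050) = -19186/10025 ≈ -1.9138)
(-46096/35699 - 16752)*(d - 44187) = (-46096/35699 - 16752)*(-19186/10025 - 44187) = (-46096*1/35699 - 16752)*(-442993861/10025) = (-46096/35699 - 16752)*(-442993861/10025) = -598075744/35699*(-442993861/10025) = 264943883005007584/357882475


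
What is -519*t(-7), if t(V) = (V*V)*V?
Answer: 178017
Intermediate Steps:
t(V) = V**3 (t(V) = V**2*V = V**3)
-519*t(-7) = -519*(-7)**3 = -519*(-343) = 178017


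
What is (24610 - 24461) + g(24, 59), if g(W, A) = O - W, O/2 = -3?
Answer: 119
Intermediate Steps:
O = -6 (O = 2*(-3) = -6)
g(W, A) = -6 - W
(24610 - 24461) + g(24, 59) = (24610 - 24461) + (-6 - 1*24) = 149 + (-6 - 24) = 149 - 30 = 119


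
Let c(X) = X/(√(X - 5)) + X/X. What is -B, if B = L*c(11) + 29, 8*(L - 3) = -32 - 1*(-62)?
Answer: -143/4 - 99*√6/8 ≈ -66.063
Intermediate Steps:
c(X) = 1 + X/√(-5 + X) (c(X) = X/(√(-5 + X)) + 1 = X/√(-5 + X) + 1 = 1 + X/√(-5 + X))
L = 27/4 (L = 3 + (-32 - 1*(-62))/8 = 3 + (-32 + 62)/8 = 3 + (⅛)*30 = 3 + 15/4 = 27/4 ≈ 6.7500)
B = 143/4 + 99*√6/8 (B = 27*(1 + 11/√(-5 + 11))/4 + 29 = 27*(1 + 11/√6)/4 + 29 = 27*(1 + 11*(√6/6))/4 + 29 = 27*(1 + 11*√6/6)/4 + 29 = (27/4 + 99*√6/8) + 29 = 143/4 + 99*√6/8 ≈ 66.063)
-B = -(143/4 + 99*√6/8) = -143/4 - 99*√6/8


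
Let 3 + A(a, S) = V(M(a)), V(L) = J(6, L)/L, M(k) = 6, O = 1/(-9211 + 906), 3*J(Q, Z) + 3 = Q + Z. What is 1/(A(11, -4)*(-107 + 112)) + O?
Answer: -3327/41525 ≈ -0.080120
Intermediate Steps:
J(Q, Z) = -1 + Q/3 + Z/3 (J(Q, Z) = -1 + (Q + Z)/3 = -1 + (Q/3 + Z/3) = -1 + Q/3 + Z/3)
O = -1/8305 (O = 1/(-8305) = -1/8305 ≈ -0.00012041)
V(L) = (1 + L/3)/L (V(L) = (-1 + (⅓)*6 + L/3)/L = (-1 + 2 + L/3)/L = (1 + L/3)/L)
A(a, S) = -5/2 (A(a, S) = -3 + (⅓)*(3 + 6)/6 = -3 + (⅓)*(⅙)*9 = -3 + ½ = -5/2)
1/(A(11, -4)*(-107 + 112)) + O = 1/(-5*(-107 + 112)/2) - 1/8305 = 1/(-5/2*5) - 1/8305 = 1/(-25/2) - 1/8305 = -2/25 - 1/8305 = -3327/41525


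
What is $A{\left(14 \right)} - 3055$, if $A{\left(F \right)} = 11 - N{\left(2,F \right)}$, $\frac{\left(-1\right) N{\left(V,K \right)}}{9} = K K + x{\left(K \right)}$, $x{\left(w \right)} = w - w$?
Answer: $-1280$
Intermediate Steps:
$x{\left(w \right)} = 0$
$N{\left(V,K \right)} = - 9 K^{2}$ ($N{\left(V,K \right)} = - 9 \left(K K + 0\right) = - 9 \left(K^{2} + 0\right) = - 9 K^{2}$)
$A{\left(F \right)} = 11 + 9 F^{2}$ ($A{\left(F \right)} = 11 - - 9 F^{2} = 11 + 9 F^{2}$)
$A{\left(14 \right)} - 3055 = \left(11 + 9 \cdot 14^{2}\right) - 3055 = \left(11 + 9 \cdot 196\right) - 3055 = \left(11 + 1764\right) - 3055 = 1775 - 3055 = -1280$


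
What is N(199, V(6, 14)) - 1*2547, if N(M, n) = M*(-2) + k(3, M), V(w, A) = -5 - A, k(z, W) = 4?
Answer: -2941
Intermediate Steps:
N(M, n) = 4 - 2*M (N(M, n) = M*(-2) + 4 = -2*M + 4 = 4 - 2*M)
N(199, V(6, 14)) - 1*2547 = (4 - 2*199) - 1*2547 = (4 - 398) - 2547 = -394 - 2547 = -2941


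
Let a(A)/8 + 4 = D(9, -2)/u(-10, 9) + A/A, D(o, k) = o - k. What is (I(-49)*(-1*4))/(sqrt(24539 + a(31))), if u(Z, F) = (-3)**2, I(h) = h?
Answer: 588*sqrt(220723)/220723 ≈ 1.2516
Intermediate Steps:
u(Z, F) = 9
a(A) = -128/9 (a(A) = -32 + 8*((9 - 1*(-2))/9 + A/A) = -32 + 8*((9 + 2)*(1/9) + 1) = -32 + 8*(11*(1/9) + 1) = -32 + 8*(11/9 + 1) = -32 + 8*(20/9) = -32 + 160/9 = -128/9)
(I(-49)*(-1*4))/(sqrt(24539 + a(31))) = (-(-49)*4)/(sqrt(24539 - 128/9)) = (-49*(-4))/(sqrt(220723/9)) = 196/((sqrt(220723)/3)) = 196*(3*sqrt(220723)/220723) = 588*sqrt(220723)/220723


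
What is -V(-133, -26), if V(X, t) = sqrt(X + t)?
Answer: -I*sqrt(159) ≈ -12.61*I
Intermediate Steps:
-V(-133, -26) = -sqrt(-133 - 26) = -sqrt(-159) = -I*sqrt(159)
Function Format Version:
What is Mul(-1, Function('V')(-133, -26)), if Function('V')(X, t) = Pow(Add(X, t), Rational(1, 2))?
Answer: Mul(-1, I, Pow(159, Rational(1, 2))) ≈ Mul(-12.610, I)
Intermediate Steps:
Mul(-1, Function('V')(-133, -26)) = Mul(-1, Pow(Add(-133, -26), Rational(1, 2))) = Mul(-1, Pow(-159, Rational(1, 2))) = Mul(-1, Mul(I, Pow(159, Rational(1, 2)))) = Mul(-1, I, Pow(159, Rational(1, 2)))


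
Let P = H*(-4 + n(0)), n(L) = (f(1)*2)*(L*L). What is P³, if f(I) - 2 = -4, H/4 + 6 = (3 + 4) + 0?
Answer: -4096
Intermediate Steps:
H = 4 (H = -24 + 4*((3 + 4) + 0) = -24 + 4*(7 + 0) = -24 + 4*7 = -24 + 28 = 4)
f(I) = -2 (f(I) = 2 - 4 = -2)
n(L) = -4*L² (n(L) = (-2*2)*(L*L) = -4*L²)
P = -16 (P = 4*(-4 - 4*0²) = 4*(-4 - 4*0) = 4*(-4 + 0) = 4*(-4) = -16)
P³ = (-16)³ = -4096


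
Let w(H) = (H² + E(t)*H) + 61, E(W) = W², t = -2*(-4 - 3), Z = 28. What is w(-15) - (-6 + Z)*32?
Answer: -3358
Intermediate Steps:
t = 14 (t = -2*(-7) = 14)
w(H) = 61 + H² + 196*H (w(H) = (H² + 14²*H) + 61 = (H² + 196*H) + 61 = 61 + H² + 196*H)
w(-15) - (-6 + Z)*32 = (61 + (-15)² + 196*(-15)) - (-6 + 28)*32 = (61 + 225 - 2940) - 22*32 = -2654 - 1*704 = -2654 - 704 = -3358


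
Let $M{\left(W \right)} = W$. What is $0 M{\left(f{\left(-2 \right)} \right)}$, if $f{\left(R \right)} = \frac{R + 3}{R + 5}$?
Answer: $0$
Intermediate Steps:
$f{\left(R \right)} = \frac{3 + R}{5 + R}$
$0 M{\left(f{\left(-2 \right)} \right)} = 0 \frac{3 - 2}{5 - 2} = 0 \cdot \frac{1}{3} \cdot 1 = 0 \cdot \frac{1}{3} = 0$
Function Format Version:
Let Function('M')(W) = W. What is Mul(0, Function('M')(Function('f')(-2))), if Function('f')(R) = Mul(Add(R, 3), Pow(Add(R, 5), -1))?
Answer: 0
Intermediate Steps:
Function('f')(R) = Mul(Pow(Add(5, R), -1), Add(3, R)) (Function('f')(R) = Mul(Add(3, R), Pow(Add(5, R), -1)) = Mul(Pow(Add(5, R), -1), Add(3, R)))
Mul(0, Function('M')(Function('f')(-2))) = Mul(0, Mul(Pow(Add(5, -2), -1), Add(3, -2))) = Mul(0, Mul(Pow(3, -1), 1)) = Mul(0, Mul(Rational(1, 3), 1)) = Mul(0, Rational(1, 3)) = 0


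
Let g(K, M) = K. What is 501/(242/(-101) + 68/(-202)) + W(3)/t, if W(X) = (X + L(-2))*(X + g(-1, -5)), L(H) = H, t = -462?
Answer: -3896369/21252 ≈ -183.34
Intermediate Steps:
W(X) = (-1 + X)*(-2 + X) (W(X) = (X - 2)*(X - 1) = (-2 + X)*(-1 + X) = (-1 + X)*(-2 + X))
501/(242/(-101) + 68/(-202)) + W(3)/t = 501/(242/(-101) + 68/(-202)) + (2 + 3² - 3*3)/(-462) = 501/(242*(-1/101) + 68*(-1/202)) + (2 + 9 - 9)*(-1/462) = 501/(-242/101 - 34/101) + 2*(-1/462) = 501/(-276/101) - 1/231 = 501*(-101/276) - 1/231 = -16867/92 - 1/231 = -3896369/21252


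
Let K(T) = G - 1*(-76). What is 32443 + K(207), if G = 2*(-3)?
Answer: 32513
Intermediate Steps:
G = -6
K(T) = 70 (K(T) = -6 - 1*(-76) = -6 + 76 = 70)
32443 + K(207) = 32443 + 70 = 32513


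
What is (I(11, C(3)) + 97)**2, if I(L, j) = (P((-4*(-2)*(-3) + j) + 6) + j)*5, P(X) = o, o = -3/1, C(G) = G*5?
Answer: 24649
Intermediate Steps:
C(G) = 5*G
o = -3 (o = -3*1 = -3)
P(X) = -3
I(L, j) = -15 + 5*j (I(L, j) = (-3 + j)*5 = -15 + 5*j)
(I(11, C(3)) + 97)**2 = ((-15 + 5*(5*3)) + 97)**2 = ((-15 + 5*15) + 97)**2 = ((-15 + 75) + 97)**2 = (60 + 97)**2 = 157**2 = 24649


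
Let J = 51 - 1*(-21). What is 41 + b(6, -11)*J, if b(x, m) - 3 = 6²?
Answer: 2849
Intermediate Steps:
J = 72 (J = 51 + 21 = 72)
b(x, m) = 39 (b(x, m) = 3 + 6² = 3 + 36 = 39)
41 + b(6, -11)*J = 41 + 39*72 = 41 + 2808 = 2849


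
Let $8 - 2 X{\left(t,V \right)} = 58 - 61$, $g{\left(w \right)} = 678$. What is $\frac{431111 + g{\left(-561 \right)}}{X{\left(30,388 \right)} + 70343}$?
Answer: $\frac{863578}{140697} \approx 6.1379$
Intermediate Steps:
$X{\left(t,V \right)} = \frac{11}{2}$ ($X{\left(t,V \right)} = 4 - \frac{58 - 61}{2} = 4 - - \frac{3}{2} = 4 + \frac{3}{2} = \frac{11}{2}$)
$\frac{431111 + g{\left(-561 \right)}}{X{\left(30,388 \right)} + 70343} = \frac{431111 + 678}{\frac{11}{2} + 70343} = \frac{431789}{\frac{140697}{2}} = 431789 \cdot \frac{2}{140697} = \frac{863578}{140697}$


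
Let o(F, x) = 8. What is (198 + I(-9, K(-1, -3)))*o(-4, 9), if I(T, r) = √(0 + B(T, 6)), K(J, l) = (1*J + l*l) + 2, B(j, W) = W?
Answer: 1584 + 8*√6 ≈ 1603.6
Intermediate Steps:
K(J, l) = 2 + J + l² (K(J, l) = (J + l²) + 2 = 2 + J + l²)
I(T, r) = √6 (I(T, r) = √(0 + 6) = √6)
(198 + I(-9, K(-1, -3)))*o(-4, 9) = (198 + √6)*8 = 1584 + 8*√6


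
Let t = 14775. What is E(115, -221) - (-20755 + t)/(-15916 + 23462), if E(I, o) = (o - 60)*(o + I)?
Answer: 112385568/3773 ≈ 29787.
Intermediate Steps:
E(I, o) = (-60 + o)*(I + o)
E(115, -221) - (-20755 + t)/(-15916 + 23462) = ((-221)² - 60*115 - 60*(-221) + 115*(-221)) - (-20755 + 14775)/(-15916 + 23462) = (48841 - 6900 + 13260 - 25415) - (-5980)/7546 = 29786 - (-5980)/7546 = 29786 - 1*(-2990/3773) = 29786 + 2990/3773 = 112385568/3773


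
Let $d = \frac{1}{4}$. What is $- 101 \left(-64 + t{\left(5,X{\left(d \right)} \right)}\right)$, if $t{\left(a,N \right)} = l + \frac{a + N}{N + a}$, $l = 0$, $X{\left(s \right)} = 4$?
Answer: $6363$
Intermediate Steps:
$d = \frac{1}{4} \approx 0.25$
$t{\left(a,N \right)} = 1$ ($t{\left(a,N \right)} = 0 + \frac{a + N}{N + a} = 0 + \frac{N + a}{N + a} = 0 + 1 = 1$)
$- 101 \left(-64 + t{\left(5,X{\left(d \right)} \right)}\right) = - 101 \left(-64 + 1\right) = \left(-101\right) \left(-63\right) = 6363$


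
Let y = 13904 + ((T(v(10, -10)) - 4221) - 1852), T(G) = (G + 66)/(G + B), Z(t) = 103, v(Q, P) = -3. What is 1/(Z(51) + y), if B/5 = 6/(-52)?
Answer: 31/245408 ≈ 0.00012632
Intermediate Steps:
B = -15/26 (B = 5*(6/(-52)) = 5*(6*(-1/52)) = 5*(-3/26) = -15/26 ≈ -0.57692)
T(G) = (66 + G)/(-15/26 + G) (T(G) = (G + 66)/(G - 15/26) = (66 + G)/(-15/26 + G))
y = 242215/31 (y = 13904 + ((26*(66 - 3)/(-15 + 26*(-3)) - 4221) - 1852) = 13904 + ((26*63/(-15 - 78) - 4221) - 1852) = 13904 + ((26*63/(-93) - 4221) - 1852) = 13904 + ((26*(-1/93)*63 - 4221) - 1852) = 13904 + ((-546/31 - 4221) - 1852) = 13904 + (-131397/31 - 1852) = 13904 - 188809/31 = 242215/31 ≈ 7813.4)
1/(Z(51) + y) = 1/(103 + 242215/31) = 1/(245408/31) = 31/245408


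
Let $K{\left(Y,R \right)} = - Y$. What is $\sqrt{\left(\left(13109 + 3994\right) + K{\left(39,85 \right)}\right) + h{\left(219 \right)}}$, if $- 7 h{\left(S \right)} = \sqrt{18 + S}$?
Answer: $\frac{\sqrt{836136 - 7 \sqrt{237}}}{7} \approx 130.62$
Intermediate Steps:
$h{\left(S \right)} = - \frac{\sqrt{18 + S}}{7}$
$\sqrt{\left(\left(13109 + 3994\right) + K{\left(39,85 \right)}\right) + h{\left(219 \right)}} = \sqrt{\left(\left(13109 + 3994\right) - 39\right) - \frac{\sqrt{18 + 219}}{7}} = \sqrt{\left(17103 - 39\right) - \frac{\sqrt{237}}{7}} = \sqrt{17064 - \frac{\sqrt{237}}{7}}$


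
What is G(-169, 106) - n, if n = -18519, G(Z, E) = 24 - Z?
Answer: 18712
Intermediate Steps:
G(-169, 106) - n = (24 - 1*(-169)) - 1*(-18519) = (24 + 169) + 18519 = 193 + 18519 = 18712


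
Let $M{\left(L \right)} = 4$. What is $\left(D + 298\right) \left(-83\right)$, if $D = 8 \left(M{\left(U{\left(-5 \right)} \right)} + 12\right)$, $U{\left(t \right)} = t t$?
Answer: $-35358$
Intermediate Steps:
$U{\left(t \right)} = t^{2}$
$D = 128$ ($D = 8 \left(4 + 12\right) = 8 \cdot 16 = 128$)
$\left(D + 298\right) \left(-83\right) = \left(128 + 298\right) \left(-83\right) = 426 \left(-83\right) = -35358$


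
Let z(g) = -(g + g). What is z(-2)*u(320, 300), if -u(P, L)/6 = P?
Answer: -7680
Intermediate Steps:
z(g) = -2*g
u(P, L) = -6*P
z(-2)*u(320, 300) = (-2*(-2))*(-6*320) = 4*(-1920) = -7680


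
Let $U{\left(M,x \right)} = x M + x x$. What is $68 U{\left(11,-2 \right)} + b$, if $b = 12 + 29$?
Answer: $-1183$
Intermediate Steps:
$U{\left(M,x \right)} = x^{2} + M x$ ($U{\left(M,x \right)} = M x + x^{2} = x^{2} + M x$)
$b = 41$
$68 U{\left(11,-2 \right)} + b = 68 \left(- 2 \left(11 - 2\right)\right) + 41 = 68 \left(\left(-2\right) 9\right) + 41 = 68 \left(-18\right) + 41 = -1224 + 41 = -1183$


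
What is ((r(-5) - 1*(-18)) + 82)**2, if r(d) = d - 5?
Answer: 8100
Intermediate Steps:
r(d) = -5 + d
((r(-5) - 1*(-18)) + 82)**2 = (((-5 - 5) - 1*(-18)) + 82)**2 = ((-10 + 18) + 82)**2 = (8 + 82)**2 = 90**2 = 8100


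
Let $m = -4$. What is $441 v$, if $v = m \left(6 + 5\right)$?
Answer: $-19404$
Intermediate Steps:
$v = -44$ ($v = - 4 \left(6 + 5\right) = \left(-4\right) 11 = -44$)
$441 v = 441 \left(-44\right) = -19404$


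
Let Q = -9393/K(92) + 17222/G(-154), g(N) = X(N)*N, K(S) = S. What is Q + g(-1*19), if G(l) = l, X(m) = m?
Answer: 1041851/7084 ≈ 147.07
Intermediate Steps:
g(N) = N² (g(N) = N*N = N²)
Q = -1515473/7084 (Q = -9393/92 + 17222/(-154) = -9393*1/92 + 17222*(-1/154) = -9393/92 - 8611/77 = -1515473/7084 ≈ -213.93)
Q + g(-1*19) = -1515473/7084 + (-1*19)² = -1515473/7084 + (-19)² = -1515473/7084 + 361 = 1041851/7084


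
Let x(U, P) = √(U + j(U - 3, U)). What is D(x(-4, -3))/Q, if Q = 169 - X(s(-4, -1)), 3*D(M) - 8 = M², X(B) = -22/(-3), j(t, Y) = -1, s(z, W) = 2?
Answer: 3/485 ≈ 0.0061856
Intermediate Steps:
x(U, P) = √(-1 + U) (x(U, P) = √(U - 1) = √(-1 + U))
X(B) = 22/3 (X(B) = -22*(-⅓) = 22/3)
D(M) = 8/3 + M²/3
Q = 485/3 (Q = 169 - 1*22/3 = 169 - 22/3 = 485/3 ≈ 161.67)
D(x(-4, -3))/Q = (8/3 + (√(-1 - 4))²/3)/(485/3) = (8/3 + (√(-5))²/3)*(3/485) = (8/3 + (I*√5)²/3)*(3/485) = (8/3 + (⅓)*(-5))*(3/485) = (8/3 - 5/3)*(3/485) = 1*(3/485) = 3/485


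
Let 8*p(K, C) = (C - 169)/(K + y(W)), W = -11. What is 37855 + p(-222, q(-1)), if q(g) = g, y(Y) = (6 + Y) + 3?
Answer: 33918165/896 ≈ 37855.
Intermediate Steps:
y(Y) = 9 + Y
p(K, C) = (-169 + C)/(8*(-2 + K)) (p(K, C) = ((C - 169)/(K + (9 - 11)))/8 = ((-169 + C)/(K - 2))/8 = ((-169 + C)/(-2 + K))/8 = (-169 + C)/(8*(-2 + K)))
37855 + p(-222, q(-1)) = 37855 + (-169 - 1)/(8*(-2 - 222)) = 37855 + (1/8)*(-170)/(-224) = 37855 + (1/8)*(-1/224)*(-170) = 37855 + 85/896 = 33918165/896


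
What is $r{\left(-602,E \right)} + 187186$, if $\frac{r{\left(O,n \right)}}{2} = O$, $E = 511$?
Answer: $185982$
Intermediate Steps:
$r{\left(O,n \right)} = 2 O$
$r{\left(-602,E \right)} + 187186 = 2 \left(-602\right) + 187186 = -1204 + 187186 = 185982$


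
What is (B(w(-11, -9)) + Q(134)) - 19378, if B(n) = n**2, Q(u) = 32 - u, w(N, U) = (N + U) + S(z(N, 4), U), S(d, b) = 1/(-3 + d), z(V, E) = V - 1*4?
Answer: -6181199/324 ≈ -19078.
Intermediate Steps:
z(V, E) = -4 + V (z(V, E) = V - 4 = -4 + V)
w(N, U) = N + U + 1/(-7 + N) (w(N, U) = (N + U) + 1/(-3 + (-4 + N)) = (N + U) + 1/(-7 + N) = N + U + 1/(-7 + N))
(B(w(-11, -9)) + Q(134)) - 19378 = (((1 + (-7 - 11)*(-11 - 9))/(-7 - 11))**2 + (32 - 1*134)) - 19378 = (((1 - 18*(-20))/(-18))**2 + (32 - 134)) - 19378 = ((-(1 + 360)/18)**2 - 102) - 19378 = ((-1/18*361)**2 - 102) - 19378 = ((-361/18)**2 - 102) - 19378 = (130321/324 - 102) - 19378 = 97273/324 - 19378 = -6181199/324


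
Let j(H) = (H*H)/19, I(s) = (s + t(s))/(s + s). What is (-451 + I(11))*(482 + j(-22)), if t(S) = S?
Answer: -4338900/19 ≈ -2.2836e+5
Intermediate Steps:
I(s) = 1 (I(s) = (s + s)/(s + s) = (2*s)/((2*s)) = (2*s)*(1/(2*s)) = 1)
j(H) = H²/19 (j(H) = H²*(1/19) = H²/19)
(-451 + I(11))*(482 + j(-22)) = (-451 + 1)*(482 + (1/19)*(-22)²) = -450*(482 + (1/19)*484) = -450*(482 + 484/19) = -450*9642/19 = -4338900/19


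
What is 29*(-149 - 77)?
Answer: -6554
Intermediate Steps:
29*(-149 - 77) = 29*(-226) = -6554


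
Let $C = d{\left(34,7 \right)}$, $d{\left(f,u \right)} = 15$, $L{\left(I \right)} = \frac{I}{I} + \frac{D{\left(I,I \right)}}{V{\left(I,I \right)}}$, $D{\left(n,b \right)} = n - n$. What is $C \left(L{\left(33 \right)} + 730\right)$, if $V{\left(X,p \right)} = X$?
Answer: $10965$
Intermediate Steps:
$D{\left(n,b \right)} = 0$
$L{\left(I \right)} = 1$ ($L{\left(I \right)} = \frac{I}{I} + \frac{0}{I} = 1 + 0 = 1$)
$C = 15$
$C \left(L{\left(33 \right)} + 730\right) = 15 \left(1 + 730\right) = 15 \cdot 731 = 10965$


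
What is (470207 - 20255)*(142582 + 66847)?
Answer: 94232997408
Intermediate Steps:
(470207 - 20255)*(142582 + 66847) = 449952*209429 = 94232997408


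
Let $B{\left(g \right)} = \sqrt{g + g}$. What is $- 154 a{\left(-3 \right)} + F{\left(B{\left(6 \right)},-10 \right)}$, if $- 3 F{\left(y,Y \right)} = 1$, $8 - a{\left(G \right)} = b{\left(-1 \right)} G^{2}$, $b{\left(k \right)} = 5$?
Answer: $\frac{17093}{3} \approx 5697.7$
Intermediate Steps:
$B{\left(g \right)} = \sqrt{2} \sqrt{g}$ ($B{\left(g \right)} = \sqrt{2 g} = \sqrt{2} \sqrt{g}$)
$a{\left(G \right)} = 8 - 5 G^{2}$
$F{\left(y,Y \right)} = - \frac{1}{3}$ ($F{\left(y,Y \right)} = \left(- \frac{1}{3}\right) 1 = - \frac{1}{3}$)
$- 154 a{\left(-3 \right)} + F{\left(B{\left(6 \right)},-10 \right)} = - 154 \left(8 - 5 \left(-3\right)^{2}\right) - \frac{1}{3} = - 154 \left(8 - 45\right) - \frac{1}{3} = \left(-154\right) \left(-37\right) - \frac{1}{3} = 5698 - \frac{1}{3} = \frac{17093}{3}$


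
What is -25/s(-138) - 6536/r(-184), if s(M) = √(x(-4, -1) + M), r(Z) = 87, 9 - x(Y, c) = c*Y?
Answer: -6536/87 + 25*I*√133/133 ≈ -75.126 + 2.1678*I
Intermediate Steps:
x(Y, c) = 9 - Y*c (x(Y, c) = 9 - c*Y = 9 - Y*c)
s(M) = √(5 + M) (s(M) = √((9 - 1*(-4)*(-1)) + M) = √((9 - 4) + M) = √(5 + M))
-25/s(-138) - 6536/r(-184) = -25/√(5 - 138) - 6536/87 = -25*(-I*√133/133) - 6536*1/87 = -25*(-I*√133/133) - 6536/87 = -(-25)*I*√133/133 - 6536/87 = 25*I*√133/133 - 6536/87 = -6536/87 + 25*I*√133/133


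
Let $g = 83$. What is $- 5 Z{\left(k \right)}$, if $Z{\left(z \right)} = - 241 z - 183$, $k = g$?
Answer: $100930$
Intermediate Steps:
$k = 83$
$Z{\left(z \right)} = -183 - 241 z$
$- 5 Z{\left(k \right)} = - 5 \left(-183 - 20003\right) = \left(-5\right) \left(-20186\right) = 100930$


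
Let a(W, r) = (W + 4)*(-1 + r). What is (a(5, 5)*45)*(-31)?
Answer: -50220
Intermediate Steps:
a(W, r) = (-1 + r)*(4 + W) (a(W, r) = (4 + W)*(-1 + r) = (-1 + r)*(4 + W))
(a(5, 5)*45)*(-31) = ((-4 - 1*5 + 4*5 + 5*5)*45)*(-31) = ((-4 - 5 + 20 + 25)*45)*(-31) = (36*45)*(-31) = 1620*(-31) = -50220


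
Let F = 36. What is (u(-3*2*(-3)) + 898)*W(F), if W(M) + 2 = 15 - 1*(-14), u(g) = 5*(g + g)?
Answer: 29106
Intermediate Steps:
u(g) = 10*g (u(g) = 5*(2*g) = 10*g)
W(M) = 27 (W(M) = -2 + (15 - 1*(-14)) = -2 + (15 + 14) = -2 + 29 = 27)
(u(-3*2*(-3)) + 898)*W(F) = (10*(-3*2*(-3)) + 898)*27 = (10*(-6*(-3)) + 898)*27 = (10*18 + 898)*27 = (180 + 898)*27 = 1078*27 = 29106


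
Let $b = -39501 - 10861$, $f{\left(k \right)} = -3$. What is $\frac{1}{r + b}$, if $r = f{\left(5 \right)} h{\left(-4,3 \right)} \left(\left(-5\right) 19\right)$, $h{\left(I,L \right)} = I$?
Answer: $- \frac{1}{51502} \approx -1.9417 \cdot 10^{-5}$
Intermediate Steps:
$b = -50362$ ($b = -39501 - 10861 = -50362$)
$r = -1140$ ($r = \left(-3\right) \left(-4\right) \left(\left(-5\right) 19\right) = 12 \left(-95\right) = -1140$)
$\frac{1}{r + b} = \frac{1}{-1140 - 50362} = \frac{1}{-51502} = - \frac{1}{51502}$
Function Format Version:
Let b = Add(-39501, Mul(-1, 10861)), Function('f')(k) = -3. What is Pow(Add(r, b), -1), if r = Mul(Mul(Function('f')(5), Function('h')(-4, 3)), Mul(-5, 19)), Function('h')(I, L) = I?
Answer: Rational(-1, 51502) ≈ -1.9417e-5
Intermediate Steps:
b = -50362 (b = Add(-39501, -10861) = -50362)
r = -1140 (r = Mul(Mul(-3, -4), Mul(-5, 19)) = Mul(12, -95) = -1140)
Pow(Add(r, b), -1) = Pow(Add(-1140, -50362), -1) = Pow(-51502, -1) = Rational(-1, 51502)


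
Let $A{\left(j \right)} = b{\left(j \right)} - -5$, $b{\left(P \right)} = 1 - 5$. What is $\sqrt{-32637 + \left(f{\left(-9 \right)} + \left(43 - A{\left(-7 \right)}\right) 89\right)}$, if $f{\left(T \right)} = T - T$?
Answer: $39 i \sqrt{19} \approx 170.0 i$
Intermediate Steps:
$f{\left(T \right)} = 0$
$b{\left(P \right)} = -4$
$A{\left(j \right)} = 1$ ($A{\left(j \right)} = -4 - -5 = -4 + 5 = 1$)
$\sqrt{-32637 + \left(f{\left(-9 \right)} + \left(43 - A{\left(-7 \right)}\right) 89\right)} = \sqrt{-32637 + \left(0 + \left(43 - 1\right) 89\right)} = \sqrt{-32637 + \left(0 + 42 \cdot 89\right)} = \sqrt{-32637 + \left(0 + 3738\right)} = \sqrt{-32637 + 3738} = \sqrt{-28899} = 39 i \sqrt{19}$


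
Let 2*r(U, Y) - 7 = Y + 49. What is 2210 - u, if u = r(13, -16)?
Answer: 2190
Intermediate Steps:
r(U, Y) = 28 + Y/2 (r(U, Y) = 7/2 + (Y + 49)/2 = 7/2 + (49 + Y)/2 = 7/2 + (49/2 + Y/2) = 28 + Y/2)
u = 20 (u = 28 + (½)*(-16) = 28 - 8 = 20)
2210 - u = 2210 - 1*20 = 2210 - 20 = 2190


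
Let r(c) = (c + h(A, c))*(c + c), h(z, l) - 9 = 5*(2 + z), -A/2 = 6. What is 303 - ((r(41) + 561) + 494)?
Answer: -752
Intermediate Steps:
A = -12 (A = -2*6 = -12)
h(z, l) = 19 + 5*z (h(z, l) = 9 + 5*(2 + z) = 9 + (10 + 5*z) = 19 + 5*z)
r(c) = 2*c*(-41 + c) (r(c) = (c + (19 + 5*(-12)))*(c + c) = (c + (19 - 60))*(2*c) = (c - 41)*(2*c) = (-41 + c)*(2*c) = 2*c*(-41 + c))
303 - ((r(41) + 561) + 494) = 303 - ((2*41*(-41 + 41) + 561) + 494) = 303 - ((2*41*0 + 561) + 494) = 303 - ((0 + 561) + 494) = 303 - (561 + 494) = 303 - 1*1055 = 303 - 1055 = -752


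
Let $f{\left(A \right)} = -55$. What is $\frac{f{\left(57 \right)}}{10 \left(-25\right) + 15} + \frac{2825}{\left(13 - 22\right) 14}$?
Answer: $- \frac{131389}{5922} \approx -22.187$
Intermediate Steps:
$\frac{f{\left(57 \right)}}{10 \left(-25\right) + 15} + \frac{2825}{\left(13 - 22\right) 14} = - \frac{55}{10 \left(-25\right) + 15} + \frac{2825}{\left(13 - 22\right) 14} = - \frac{55}{-250 + 15} + \frac{2825}{\left(-9\right) 14} = - \frac{55}{-235} + \frac{2825}{-126} = \left(-55\right) \left(- \frac{1}{235}\right) + 2825 \left(- \frac{1}{126}\right) = \frac{11}{47} - \frac{2825}{126} = - \frac{131389}{5922}$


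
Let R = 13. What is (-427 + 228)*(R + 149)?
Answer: -32238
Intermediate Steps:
(-427 + 228)*(R + 149) = (-427 + 228)*(13 + 149) = -199*162 = -32238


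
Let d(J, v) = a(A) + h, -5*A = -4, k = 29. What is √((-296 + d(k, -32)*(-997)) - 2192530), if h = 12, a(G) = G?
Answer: I*√55139690/5 ≈ 1485.1*I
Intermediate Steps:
A = ⅘ (A = -⅕*(-4) = ⅘ ≈ 0.80000)
d(J, v) = 64/5 (d(J, v) = ⅘ + 12 = 64/5)
√((-296 + d(k, -32)*(-997)) - 2192530) = √((-296 + (64/5)*(-997)) - 2192530) = √((-296 - 63808/5) - 2192530) = √(-65288/5 - 2192530) = √(-11027938/5) = I*√55139690/5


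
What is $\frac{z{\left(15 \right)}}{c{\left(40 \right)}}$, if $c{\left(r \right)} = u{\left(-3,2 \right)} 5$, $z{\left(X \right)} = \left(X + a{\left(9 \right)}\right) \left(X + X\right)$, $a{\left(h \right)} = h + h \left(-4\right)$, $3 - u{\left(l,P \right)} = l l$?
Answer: $12$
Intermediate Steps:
$u{\left(l,P \right)} = 3 - l^{2}$ ($u{\left(l,P \right)} = 3 - l l = 3 - l^{2}$)
$a{\left(h \right)} = - 3 h$ ($a{\left(h \right)} = h - 4 h = - 3 h$)
$z{\left(X \right)} = 2 X \left(-27 + X\right)$ ($z{\left(X \right)} = \left(X - 27\right) \left(X + X\right) = \left(X - 27\right) 2 X = \left(-27 + X\right) 2 X = 2 X \left(-27 + X\right)$)
$c{\left(r \right)} = -30$ ($c{\left(r \right)} = \left(3 - \left(-3\right)^{2}\right) 5 = \left(3 - 9\right) 5 = \left(-6\right) 5 = -30$)
$\frac{z{\left(15 \right)}}{c{\left(40 \right)}} = \frac{2 \cdot 15 \left(-27 + 15\right)}{-30} = 2 \cdot 15 \left(-12\right) \left(- \frac{1}{30}\right) = \left(-360\right) \left(- \frac{1}{30}\right) = 12$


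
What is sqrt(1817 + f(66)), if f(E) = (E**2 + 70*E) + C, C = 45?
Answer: sqrt(10838) ≈ 104.11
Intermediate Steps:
f(E) = 45 + E**2 + 70*E (f(E) = (E**2 + 70*E) + 45 = 45 + E**2 + 70*E)
sqrt(1817 + f(66)) = sqrt(1817 + (45 + 66**2 + 70*66)) = sqrt(1817 + (45 + 4356 + 4620)) = sqrt(1817 + 9021) = sqrt(10838)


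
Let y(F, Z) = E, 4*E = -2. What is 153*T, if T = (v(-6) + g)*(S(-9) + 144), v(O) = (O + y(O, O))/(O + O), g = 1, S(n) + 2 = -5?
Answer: 258519/8 ≈ 32315.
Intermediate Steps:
E = -½ (E = (¼)*(-2) = -½ ≈ -0.50000)
S(n) = -7 (S(n) = -2 - 5 = -7)
y(F, Z) = -½
v(O) = (-½ + O)/(2*O) (v(O) = (O - ½)/(O + O) = (-½ + O)/((2*O)) = (-½ + O)*(1/(2*O)) = (-½ + O)/(2*O))
T = 5069/24 (T = ((¼)*(-1 + 2*(-6))/(-6) + 1)*(-7 + 144) = ((¼)*(-⅙)*(-1 - 12) + 1)*137 = ((¼)*(-⅙)*(-13) + 1)*137 = (13/24 + 1)*137 = (37/24)*137 = 5069/24 ≈ 211.21)
153*T = 153*(5069/24) = 258519/8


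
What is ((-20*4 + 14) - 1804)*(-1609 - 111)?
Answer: 3216400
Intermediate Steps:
((-20*4 + 14) - 1804)*(-1609 - 111) = ((-80 + 14) - 1804)*(-1720) = (-66 - 1804)*(-1720) = -1870*(-1720) = 3216400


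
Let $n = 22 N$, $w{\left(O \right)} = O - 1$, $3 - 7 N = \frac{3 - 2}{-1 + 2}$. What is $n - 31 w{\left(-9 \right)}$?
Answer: $\frac{2214}{7} \approx 316.29$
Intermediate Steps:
$N = \frac{2}{7}$ ($N = \frac{3}{7} - \frac{\left(3 - 2\right) \frac{1}{-1 + 2}}{7} = \frac{3}{7} - \frac{1 \cdot 1^{-1}}{7} = \frac{3}{7} - \frac{1 \cdot 1}{7} = \frac{3}{7} - \frac{1}{7} = \frac{2}{7} \approx 0.28571$)
$w{\left(O \right)} = -1 + O$
$n = \frac{44}{7}$ ($n = 22 \cdot \frac{2}{7} = \frac{44}{7} \approx 6.2857$)
$n - 31 w{\left(-9 \right)} = \frac{44}{7} - 31 \left(-1 - 9\right) = \frac{44}{7} - -310 = \frac{44}{7} + 310 = \frac{2214}{7}$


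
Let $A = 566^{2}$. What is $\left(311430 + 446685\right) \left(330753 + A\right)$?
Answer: $493615499535$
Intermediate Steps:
$A = 320356$
$\left(311430 + 446685\right) \left(330753 + A\right) = \left(311430 + 446685\right) \left(330753 + 320356\right) = 758115 \cdot 651109 = 493615499535$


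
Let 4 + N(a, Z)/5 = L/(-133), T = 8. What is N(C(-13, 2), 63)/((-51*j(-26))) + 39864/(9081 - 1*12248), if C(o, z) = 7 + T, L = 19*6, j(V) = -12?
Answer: -5038699/399042 ≈ -12.627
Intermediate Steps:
L = 114
C(o, z) = 15 (C(o, z) = 7 + 8 = 15)
N(a, Z) = -170/7 (N(a, Z) = -20 + 5*(114/(-133)) = -20 + 5*(114*(-1/133)) = -20 + 5*(-6/7) = -20 - 30/7 = -170/7)
N(C(-13, 2), 63)/((-51*j(-26))) + 39864/(9081 - 1*12248) = -170/(7*((-51*(-12)))) + 39864/(9081 - 1*12248) = -170/7/612 + 39864/(9081 - 12248) = -170/7*1/612 + 39864/(-3167) = -5/126 + 39864*(-1/3167) = -5/126 - 39864/3167 = -5038699/399042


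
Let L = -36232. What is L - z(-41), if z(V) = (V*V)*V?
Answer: 32689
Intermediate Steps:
z(V) = V**3 (z(V) = V**2*V = V**3)
L - z(-41) = -36232 - 1*(-41)**3 = -36232 - 1*(-68921) = -36232 + 68921 = 32689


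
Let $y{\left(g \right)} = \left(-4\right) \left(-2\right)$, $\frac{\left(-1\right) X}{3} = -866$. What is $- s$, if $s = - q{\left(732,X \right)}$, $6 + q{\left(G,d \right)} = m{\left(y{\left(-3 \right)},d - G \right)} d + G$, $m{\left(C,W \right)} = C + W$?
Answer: $4869378$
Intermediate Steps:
$X = 2598$ ($X = \left(-3\right) \left(-866\right) = 2598$)
$y{\left(g \right)} = 8$
$q{\left(G,d \right)} = -6 + G + d \left(8 + d - G\right)$ ($q{\left(G,d \right)} = -6 + \left(\left(8 - \left(G - d\right)\right) d + G\right) = -6 + \left(\left(8 + d - G\right) d + G\right) = -6 + \left(d \left(8 + d - G\right) + G\right) = -6 + \left(G + d \left(8 + d - G\right)\right) = -6 + G + d \left(8 + d - G\right)$)
$s = -4869378$ ($s = - (-6 + 732 + 2598 \left(8 + 2598 - 732\right)) = - (-6 + 732 + 2598 \cdot 1874) = - (-6 + 732 + 4868652) = \left(-1\right) 4869378 = -4869378$)
$- s = \left(-1\right) \left(-4869378\right) = 4869378$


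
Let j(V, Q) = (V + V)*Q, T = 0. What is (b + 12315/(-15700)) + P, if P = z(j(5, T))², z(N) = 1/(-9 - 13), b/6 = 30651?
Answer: 34936474201/189970 ≈ 1.8391e+5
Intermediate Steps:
b = 183906 (b = 6*30651 = 183906)
j(V, Q) = 2*Q*V (j(V, Q) = (2*V)*Q = 2*Q*V)
z(N) = -1/22 (z(N) = 1/(-22) = -1/22)
P = 1/484 (P = (-1/22)² = 1/484 ≈ 0.0020661)
(b + 12315/(-15700)) + P = (183906 + 12315/(-15700)) + 1/484 = (183906 + 12315*(-1/15700)) + 1/484 = (183906 - 2463/3140) + 1/484 = 577462377/3140 + 1/484 = 34936474201/189970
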